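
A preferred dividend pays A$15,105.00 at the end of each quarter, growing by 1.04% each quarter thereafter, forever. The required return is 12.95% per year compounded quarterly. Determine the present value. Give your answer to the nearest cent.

A$687,372.01

Periodic rate r = 0.1295/4 per quarter.
Growing perpetuity (Gordon): PV = PMT₁ / (r − g) = 15,105 / (r − 0.0104) = A$687,372.01.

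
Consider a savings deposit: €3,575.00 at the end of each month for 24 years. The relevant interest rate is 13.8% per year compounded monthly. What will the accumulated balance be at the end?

€8,059,674.61

This is an ordinary annuity: 288 deposits of €3,575.00 at the end of each month.
Periodic rate r = 0.138/12 per month; n is counted in months.
FV = PMT × [((1+r)^n − 1)/r] = 3,575 × [(1+r)^288 − 1] / r = €8,059,674.61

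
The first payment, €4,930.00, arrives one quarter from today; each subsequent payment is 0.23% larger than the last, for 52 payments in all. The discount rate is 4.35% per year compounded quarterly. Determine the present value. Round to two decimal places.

Periodic rate r = 0.0435/4 per quarter; n is counted in quarters.
Growing ordinary annuity: PV = PMT₁ × [1 − ((1+g)/(1+r))^n] / (r − g) = 4,930 × [1 − ((1+0.0023)/(1+r))^52] / (r − 0.0023) = €205,756.56.

€205,756.56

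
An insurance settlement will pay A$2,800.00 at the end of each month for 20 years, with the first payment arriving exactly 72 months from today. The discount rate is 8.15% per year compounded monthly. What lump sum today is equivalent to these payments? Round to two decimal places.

Ordinary annuity of 240 payments, first payment at period 72.
Periodic rate r = 0.0815/12 per month; n is counted in months.
The ordinary-annuity PV formula values the stream one period before the first payment (period 71); discount that back 71 periods:
PV₀ = 2,800 × [1 − (1+r)^−240] / r × (1+r)^−71 = A$204,728.43

A$204,728.43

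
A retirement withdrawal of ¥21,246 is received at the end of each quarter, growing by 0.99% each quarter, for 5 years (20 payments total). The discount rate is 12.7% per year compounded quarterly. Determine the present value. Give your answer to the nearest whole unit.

Periodic rate r = 0.127/4 per quarter; n is counted in quarters.
Growing ordinary annuity: PV = PMT₁ × [1 − ((1+g)/(1+r))^n] / (r − g) = 21,246 × [1 − ((1+0.0099)/(1+r))^20] / (r − 0.0099) = ¥338,628.

¥338,628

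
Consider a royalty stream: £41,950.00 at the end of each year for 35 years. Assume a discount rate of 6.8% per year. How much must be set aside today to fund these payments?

This is an ordinary annuity: 35 payments of £41,950.00 at the end of each year.
Periodic rate r = 0.068 per year.
PV = PMT × [(1 − (1+r)^−n)/r] = 41,950 × [1 − (1+r)^−35] / r = £555,219.71

£555,219.71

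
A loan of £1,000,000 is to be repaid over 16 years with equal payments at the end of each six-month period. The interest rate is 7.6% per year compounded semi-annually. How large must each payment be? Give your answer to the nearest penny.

£54,532.59

Level ordinary annuity; solve PV = PMT × [(1 − (1+r)^−n)/r] for PMT.
Periodic rate r = 0.076/2 per half-year; n is counted in half-years.
With n = 32: PMT = 1,000,000 / ([(1 − (1+r)^−n)/r]) = £54,532.59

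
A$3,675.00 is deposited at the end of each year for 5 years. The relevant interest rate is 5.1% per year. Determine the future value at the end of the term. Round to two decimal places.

A$20,347.30

This is an ordinary annuity: 5 deposits of A$3,675.00 at the end of each year.
Periodic rate r = 0.051 per year.
FV = PMT × [((1+r)^n − 1)/r] = 3,675 × [(1+r)^5 − 1] / r = A$20,347.30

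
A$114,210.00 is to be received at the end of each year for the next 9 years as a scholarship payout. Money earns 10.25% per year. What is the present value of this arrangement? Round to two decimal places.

A$651,252.55

This is an ordinary annuity: 9 payments of A$114,210.00 at the end of each year.
Periodic rate r = 0.1025 per year.
PV = PMT × [(1 − (1+r)^−n)/r] = 114,210 × [1 − (1+r)^−9] / r = A$651,252.55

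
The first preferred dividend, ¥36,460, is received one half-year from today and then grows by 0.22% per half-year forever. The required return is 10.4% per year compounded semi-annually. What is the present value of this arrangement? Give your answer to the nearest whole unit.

¥732,129

Periodic rate r = 0.104/2 per half-year.
Growing perpetuity (Gordon): PV = PMT₁ / (r − g) = 36,460 / (r − 0.0022) = ¥732,129.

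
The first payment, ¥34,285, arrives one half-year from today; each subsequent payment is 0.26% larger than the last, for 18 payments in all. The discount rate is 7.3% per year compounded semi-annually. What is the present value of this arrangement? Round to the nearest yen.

¥455,510

Periodic rate r = 0.073/2 per half-year; n is counted in half-years.
Growing ordinary annuity: PV = PMT₁ × [1 − ((1+g)/(1+r))^n] / (r − g) = 34,285 × [1 − ((1+0.0026)/(1+r))^18] / (r − 0.0026) = ¥455,510.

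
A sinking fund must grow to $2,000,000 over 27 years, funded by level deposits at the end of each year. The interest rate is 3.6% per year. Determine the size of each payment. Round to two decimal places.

Level ordinary annuity; solve FV = PMT × [((1+r)^n − 1)/r] for PMT.
Periodic rate r = 0.036 per year.
With n = 27: PMT = 2,000,000 / ([((1+r)^n − 1)/r]) = $45,043.80

$45,043.80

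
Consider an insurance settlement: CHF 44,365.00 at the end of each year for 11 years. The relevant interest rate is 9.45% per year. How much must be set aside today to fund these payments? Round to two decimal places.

This is an ordinary annuity: 11 payments of CHF 44,365.00 at the end of each year.
Periodic rate r = 0.0945 per year.
PV = PMT × [(1 − (1+r)^−n)/r] = 44,365 × [1 − (1+r)^−11] / r = CHF 295,596.66

CHF 295,596.66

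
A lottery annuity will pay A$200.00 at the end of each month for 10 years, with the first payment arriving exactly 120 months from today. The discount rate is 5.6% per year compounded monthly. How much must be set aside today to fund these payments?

A$10,541.36

Ordinary annuity of 120 payments, first payment at period 120.
Periodic rate r = 0.056/12 per month; n is counted in months.
The ordinary-annuity PV formula values the stream one period before the first payment (period 119); discount that back 119 periods:
PV₀ = 200 × [1 − (1+r)^−120] / r × (1+r)^−119 = A$10,541.36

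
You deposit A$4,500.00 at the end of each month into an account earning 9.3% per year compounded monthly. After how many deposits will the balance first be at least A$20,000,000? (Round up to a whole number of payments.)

Periodic rate r = 0.093/12 per month; n is counted in months.
Ordinary annuity FV: 20,000,000 = 4,500 × [((1+r)^n − 1)/r].
(1+r)^n = 1 + 20,000,000 × r / 4,500, so n = ln(1 + 20,000,000·r/4,500) / ln(1+r) = 462.16.
Round up to a whole number of payments: n = 463.

463 payments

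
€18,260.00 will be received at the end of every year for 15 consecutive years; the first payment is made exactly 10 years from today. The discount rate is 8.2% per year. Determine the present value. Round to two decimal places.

€75,965.61

Ordinary annuity of 15 payments, first payment at period 10.
Periodic rate r = 0.082 per year.
The ordinary-annuity PV formula values the stream one period before the first payment (period 9); discount that back 9 periods:
PV₀ = 18,260 × [1 − (1+r)^−15] / r × (1+r)^−9 = €75,965.61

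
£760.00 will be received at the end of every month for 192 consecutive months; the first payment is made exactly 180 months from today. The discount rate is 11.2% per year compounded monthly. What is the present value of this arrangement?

Ordinary annuity of 192 payments, first payment at period 180.
Periodic rate r = 0.112/12 per month; n is counted in months.
The ordinary-annuity PV formula values the stream one period before the first payment (period 179); discount that back 179 periods:
PV₀ = 760 × [1 − (1+r)^−192] / r × (1+r)^−179 = £12,843.84

£12,843.84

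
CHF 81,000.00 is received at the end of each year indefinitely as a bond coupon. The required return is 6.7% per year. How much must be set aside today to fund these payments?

Periodic rate r = 0.067 per year.
Level perpetuity: PV = PMT / r = 81,000 / (0.067) = CHF 1,208,955.22.

CHF 1,208,955.22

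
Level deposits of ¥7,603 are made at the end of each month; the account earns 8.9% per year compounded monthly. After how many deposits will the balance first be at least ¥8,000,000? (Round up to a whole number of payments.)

Periodic rate r = 0.089/12 per month; n is counted in months.
Ordinary annuity FV: 8,000,000 = 7,603 × [((1+r)^n − 1)/r].
(1+r)^n = 1 + 8,000,000 × r / 7,603, so n = ln(1 + 8,000,000·r/7,603) / ln(1+r) = 294.37.
Round up to a whole number of payments: n = 295.

295 payments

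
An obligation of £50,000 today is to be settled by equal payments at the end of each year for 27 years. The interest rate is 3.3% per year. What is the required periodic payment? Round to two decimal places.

Level ordinary annuity; solve PV = PMT × [(1 − (1+r)^−n)/r] for PMT.
Periodic rate r = 0.033 per year.
With n = 27: PMT = 50,000 / ([(1 − (1+r)^−n)/r]) = £2,826.26

£2,826.26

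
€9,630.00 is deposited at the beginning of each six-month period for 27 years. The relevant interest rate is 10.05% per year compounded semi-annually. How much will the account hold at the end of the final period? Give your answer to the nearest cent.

This is an annuity due: 54 deposits of €9,630.00 at the beginning of each six-month period.
Periodic rate r = 0.1005/2 per half-year; n is counted in half-years.
FV = PMT × [((1+r)^n − 1)/r] × (1+r) = 9,630 × [(1+r)^54 − 1] / r × (1+r) = €2,640,493.35

€2,640,493.35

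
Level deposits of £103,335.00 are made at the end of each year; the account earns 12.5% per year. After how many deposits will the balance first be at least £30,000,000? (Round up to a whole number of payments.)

Periodic rate r = 0.125 per year.
Ordinary annuity FV: 30,000,000 = 103,335 × [((1+r)^n − 1)/r].
(1+r)^n = 1 + 30,000,000 × r / 103,335, so n = ln(1 + 30,000,000·r/103,335) / ln(1+r) = 30.72.
Round up to a whole number of payments: n = 31.

31 payments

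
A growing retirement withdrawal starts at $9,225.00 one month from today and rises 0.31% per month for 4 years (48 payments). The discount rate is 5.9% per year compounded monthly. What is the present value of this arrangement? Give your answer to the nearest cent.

Periodic rate r = 0.059/12 per month; n is counted in months.
Growing ordinary annuity: PV = PMT₁ × [1 − ((1+g)/(1+r))^n] / (r − g) = 9,225 × [1 − ((1+0.0031)/(1+r))^48] / (r − 0.0031) = $422,422.71.

$422,422.71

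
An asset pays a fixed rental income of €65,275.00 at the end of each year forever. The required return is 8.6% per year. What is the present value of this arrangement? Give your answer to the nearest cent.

€759,011.63

Periodic rate r = 0.086 per year.
Level perpetuity: PV = PMT / r = 65,275 / (0.086) = €759,011.63.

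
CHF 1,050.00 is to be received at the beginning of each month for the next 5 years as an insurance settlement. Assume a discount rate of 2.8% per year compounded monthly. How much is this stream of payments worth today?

This is an annuity due: 60 payments of CHF 1,050.00 at the beginning of each month.
Periodic rate r = 0.028/12 per month; n is counted in months.
PV = PMT × [(1 − (1+r)^−n)/r] × (1+r) = 1,050 × [1 − (1+r)^−60] / r × (1+r) = CHF 58,862.02

CHF 58,862.02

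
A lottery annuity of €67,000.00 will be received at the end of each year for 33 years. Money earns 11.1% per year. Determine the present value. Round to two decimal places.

€584,888.69

This is an ordinary annuity: 33 payments of €67,000.00 at the end of each year.
Periodic rate r = 0.111 per year.
PV = PMT × [(1 − (1+r)^−n)/r] = 67,000 × [1 − (1+r)^−33] / r = €584,888.69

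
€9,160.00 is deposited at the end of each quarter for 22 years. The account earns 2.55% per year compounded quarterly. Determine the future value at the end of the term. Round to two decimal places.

€1,076,650.48

This is an ordinary annuity: 88 deposits of €9,160.00 at the end of each quarter.
Periodic rate r = 0.0255/4 per quarter; n is counted in quarters.
FV = PMT × [((1+r)^n − 1)/r] = 9,160 × [(1+r)^88 − 1] / r = €1,076,650.48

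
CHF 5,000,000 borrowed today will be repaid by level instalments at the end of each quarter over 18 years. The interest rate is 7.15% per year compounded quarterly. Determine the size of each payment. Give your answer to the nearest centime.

CHF 124,003.50

Level ordinary annuity; solve PV = PMT × [(1 − (1+r)^−n)/r] for PMT.
Periodic rate r = 0.0715/4 per quarter; n is counted in quarters.
With n = 72: PMT = 5,000,000 / ([(1 − (1+r)^−n)/r]) = CHF 124,003.50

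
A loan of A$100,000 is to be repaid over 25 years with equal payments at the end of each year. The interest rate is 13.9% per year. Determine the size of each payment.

Level ordinary annuity; solve PV = PMT × [(1 − (1+r)^−n)/r] for PMT.
Periodic rate r = 0.139 per year.
With n = 25: PMT = 100,000 / ([(1 − (1+r)^−n)/r]) = A$14,458.51

A$14,458.51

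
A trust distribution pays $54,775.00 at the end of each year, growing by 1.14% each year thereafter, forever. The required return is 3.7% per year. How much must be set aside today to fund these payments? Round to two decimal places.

Periodic rate r = 0.037 per year.
Growing perpetuity (Gordon): PV = PMT₁ / (r − g) = 54,775 / (r − 0.0114) = $2,139,648.44.

$2,139,648.44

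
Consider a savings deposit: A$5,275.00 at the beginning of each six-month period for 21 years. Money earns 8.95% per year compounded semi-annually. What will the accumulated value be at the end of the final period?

A$651,241.51

This is an annuity due: 42 deposits of A$5,275.00 at the beginning of each six-month period.
Periodic rate r = 0.0895/2 per half-year; n is counted in half-years.
FV = PMT × [((1+r)^n − 1)/r] × (1+r) = 5,275 × [(1+r)^42 − 1] / r × (1+r) = A$651,241.51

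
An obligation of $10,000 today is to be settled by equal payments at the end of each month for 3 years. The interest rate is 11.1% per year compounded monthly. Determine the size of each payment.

Level ordinary annuity; solve PV = PMT × [(1 − (1+r)^−n)/r] for PMT.
Periodic rate r = 0.111/12 per month; n is counted in months.
With n = 36: PMT = 10,000 / ([(1 − (1+r)^−n)/r]) = $327.86

$327.86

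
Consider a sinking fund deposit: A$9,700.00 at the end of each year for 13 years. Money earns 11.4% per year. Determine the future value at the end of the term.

A$261,149.99

This is an ordinary annuity: 13 deposits of A$9,700.00 at the end of each year.
Periodic rate r = 0.114 per year.
FV = PMT × [((1+r)^n − 1)/r] = 9,700 × [(1+r)^13 − 1] / r = A$261,149.99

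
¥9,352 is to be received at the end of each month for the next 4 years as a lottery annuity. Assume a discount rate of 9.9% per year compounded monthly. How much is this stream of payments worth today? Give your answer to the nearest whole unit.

This is an ordinary annuity: 48 payments of ¥9,352 at the end of each month.
Periodic rate r = 0.099/12 per month; n is counted in months.
PV = PMT × [(1 − (1+r)^−n)/r] = 9,352 × [1 − (1+r)^−48] / r = ¥369,431

¥369,431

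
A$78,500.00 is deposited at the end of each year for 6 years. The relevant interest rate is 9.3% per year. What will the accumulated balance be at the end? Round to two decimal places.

This is an ordinary annuity: 6 deposits of A$78,500.00 at the end of each year.
Periodic rate r = 0.093 per year.
FV = PMT × [((1+r)^n − 1)/r] = 78,500 × [(1+r)^6 − 1] / r = A$595,069.34

A$595,069.34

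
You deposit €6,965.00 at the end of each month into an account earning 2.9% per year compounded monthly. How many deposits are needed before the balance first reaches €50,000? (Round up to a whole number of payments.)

8 payments

Periodic rate r = 0.029/12 per month; n is counted in months.
Ordinary annuity FV: 50,000 = 6,965 × [((1+r)^n − 1)/r].
(1+r)^n = 1 + 50,000 × r / 6,965, so n = ln(1 + 50,000·r/6,965) / ln(1+r) = 7.13.
Round up to a whole number of payments: n = 8.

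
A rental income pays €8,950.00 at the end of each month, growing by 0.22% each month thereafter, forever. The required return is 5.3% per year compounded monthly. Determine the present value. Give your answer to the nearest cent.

€4,037,593.98

Periodic rate r = 0.053/12 per month.
Growing perpetuity (Gordon): PV = PMT₁ / (r − g) = 8,950 / (r − 0.0022) = €4,037,593.98.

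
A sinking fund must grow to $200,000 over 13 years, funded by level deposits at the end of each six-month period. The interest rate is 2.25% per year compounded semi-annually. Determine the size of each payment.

$6,664.96

Level ordinary annuity; solve FV = PMT × [((1+r)^n − 1)/r] for PMT.
Periodic rate r = 0.0225/2 per half-year; n is counted in half-years.
With n = 26: PMT = 200,000 / ([((1+r)^n − 1)/r]) = $6,664.96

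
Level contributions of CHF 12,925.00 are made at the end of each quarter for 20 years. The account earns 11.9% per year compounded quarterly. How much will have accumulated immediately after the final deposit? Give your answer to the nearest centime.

This is an ordinary annuity: 80 deposits of CHF 12,925.00 at the end of each quarter.
Periodic rate r = 0.119/4 per quarter; n is counted in quarters.
FV = PMT × [((1+r)^n − 1)/r] = 12,925 × [(1+r)^80 − 1] / r = CHF 4,099,610.07

CHF 4,099,610.07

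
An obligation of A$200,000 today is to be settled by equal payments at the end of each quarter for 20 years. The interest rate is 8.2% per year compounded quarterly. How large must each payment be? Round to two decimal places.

A$5,107.28

Level ordinary annuity; solve PV = PMT × [(1 − (1+r)^−n)/r] for PMT.
Periodic rate r = 0.082/4 per quarter; n is counted in quarters.
With n = 80: PMT = 200,000 / ([(1 − (1+r)^−n)/r]) = A$5,107.28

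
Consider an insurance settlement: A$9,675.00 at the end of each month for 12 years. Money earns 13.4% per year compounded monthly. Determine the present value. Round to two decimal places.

A$691,331.59

This is an ordinary annuity: 144 payments of A$9,675.00 at the end of each month.
Periodic rate r = 0.134/12 per month; n is counted in months.
PV = PMT × [(1 − (1+r)^−n)/r] = 9,675 × [1 − (1+r)^−144] / r = A$691,331.59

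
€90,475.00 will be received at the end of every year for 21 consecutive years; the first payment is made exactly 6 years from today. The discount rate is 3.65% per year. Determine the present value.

€1,096,033.43

Ordinary annuity of 21 payments, first payment at period 6.
Periodic rate r = 0.0365 per year.
The ordinary-annuity PV formula values the stream one period before the first payment (period 5); discount that back 5 periods:
PV₀ = 90,475 × [1 − (1+r)^−21] / r × (1+r)^−5 = €1,096,033.43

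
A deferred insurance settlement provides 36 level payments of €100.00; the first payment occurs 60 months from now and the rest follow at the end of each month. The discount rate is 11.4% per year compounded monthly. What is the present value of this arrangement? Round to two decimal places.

Ordinary annuity of 36 payments, first payment at period 60.
Periodic rate r = 0.114/12 per month; n is counted in months.
The ordinary-annuity PV formula values the stream one period before the first payment (period 59); discount that back 59 periods:
PV₀ = 100 × [1 − (1+r)^−36] / r × (1+r)^−59 = €1,738.42

€1,738.42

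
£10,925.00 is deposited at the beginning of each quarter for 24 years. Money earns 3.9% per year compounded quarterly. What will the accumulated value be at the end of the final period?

£1,740,410.04

This is an annuity due: 96 deposits of £10,925.00 at the beginning of each quarter.
Periodic rate r = 0.039/4 per quarter; n is counted in quarters.
FV = PMT × [((1+r)^n − 1)/r] × (1+r) = 10,925 × [(1+r)^96 − 1] / r × (1+r) = £1,740,410.04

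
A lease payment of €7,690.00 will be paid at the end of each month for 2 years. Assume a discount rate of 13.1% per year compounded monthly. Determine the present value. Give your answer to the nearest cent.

€161,592.62

This is an ordinary annuity: 24 payments of €7,690.00 at the end of each month.
Periodic rate r = 0.131/12 per month; n is counted in months.
PV = PMT × [(1 − (1+r)^−n)/r] = 7,690 × [1 − (1+r)^−24] / r = €161,592.62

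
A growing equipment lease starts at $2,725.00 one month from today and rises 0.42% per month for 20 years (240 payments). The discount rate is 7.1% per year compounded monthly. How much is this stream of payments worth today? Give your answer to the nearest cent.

$533,837.03

Periodic rate r = 0.071/12 per month; n is counted in months.
Growing ordinary annuity: PV = PMT₁ × [1 − ((1+g)/(1+r))^n] / (r − g) = 2,725 × [1 − ((1+0.0042)/(1+r))^240] / (r − 0.0042) = $533,837.03.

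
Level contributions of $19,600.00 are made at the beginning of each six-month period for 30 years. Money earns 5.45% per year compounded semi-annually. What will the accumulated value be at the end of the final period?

$2,969,091.13

This is an annuity due: 60 deposits of $19,600.00 at the beginning of each six-month period.
Periodic rate r = 0.0545/2 per half-year; n is counted in half-years.
FV = PMT × [((1+r)^n − 1)/r] × (1+r) = 19,600 × [(1+r)^60 − 1] / r × (1+r) = $2,969,091.13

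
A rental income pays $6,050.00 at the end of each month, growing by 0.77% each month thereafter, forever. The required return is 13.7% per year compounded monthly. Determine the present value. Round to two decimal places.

$1,627,802.69

Periodic rate r = 0.137/12 per month.
Growing perpetuity (Gordon): PV = PMT₁ / (r − g) = 6,050 / (r − 0.0077) = $1,627,802.69.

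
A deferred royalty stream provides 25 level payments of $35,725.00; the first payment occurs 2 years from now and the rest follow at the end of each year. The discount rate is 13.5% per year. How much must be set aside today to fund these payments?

Ordinary annuity of 25 payments, first payment at period 2.
Periodic rate r = 0.135 per year.
The ordinary-annuity PV formula values the stream one period before the first payment (period 1); discount that back 1 periods:
PV₀ = 35,725 × [1 − (1+r)^−25] / r × (1+r)^−1 = $223,319.50

$223,319.50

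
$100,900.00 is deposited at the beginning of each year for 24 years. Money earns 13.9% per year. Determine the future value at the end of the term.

$17,965,047.72

This is an annuity due: 24 deposits of $100,900.00 at the beginning of each year.
Periodic rate r = 0.139 per year.
FV = PMT × [((1+r)^n − 1)/r] × (1+r) = 100,900 × [(1+r)^24 − 1] / r × (1+r) = $17,965,047.72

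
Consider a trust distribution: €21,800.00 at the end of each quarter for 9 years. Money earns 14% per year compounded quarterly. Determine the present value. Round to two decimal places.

€442,332.77

This is an ordinary annuity: 36 payments of €21,800.00 at the end of each quarter.
Periodic rate r = 0.14/4 per quarter; n is counted in quarters.
PV = PMT × [(1 − (1+r)^−n)/r] = 21,800 × [1 − (1+r)^−36] / r = €442,332.77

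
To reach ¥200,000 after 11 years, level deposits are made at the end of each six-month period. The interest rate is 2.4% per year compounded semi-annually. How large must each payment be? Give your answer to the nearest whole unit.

Level ordinary annuity; solve FV = PMT × [((1+r)^n − 1)/r] for PMT.
Periodic rate r = 0.024/2 per half-year; n is counted in half-years.
With n = 22: PMT = 200,000 / ([((1+r)^n − 1)/r]) = ¥7,998

¥7,998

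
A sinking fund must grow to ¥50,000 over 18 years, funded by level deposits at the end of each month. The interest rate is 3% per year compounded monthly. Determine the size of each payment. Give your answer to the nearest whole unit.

Level ordinary annuity; solve FV = PMT × [((1+r)^n − 1)/r] for PMT.
Periodic rate r = 0.03/12 per month; n is counted in months.
With n = 216: PMT = 50,000 / ([((1+r)^n − 1)/r]) = ¥175

¥175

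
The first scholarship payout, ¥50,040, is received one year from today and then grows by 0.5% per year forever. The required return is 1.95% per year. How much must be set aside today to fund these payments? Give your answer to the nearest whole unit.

¥3,451,034

Periodic rate r = 0.0195 per year.
Growing perpetuity (Gordon): PV = PMT₁ / (r − g) = 50,040 / (r − 0.005) = ¥3,451,034.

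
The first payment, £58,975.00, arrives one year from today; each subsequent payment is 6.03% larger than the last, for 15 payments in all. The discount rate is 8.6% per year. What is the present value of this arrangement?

£692,539.18

Periodic rate r = 0.086 per year.
Growing ordinary annuity: PV = PMT₁ × [1 − ((1+g)/(1+r))^n] / (r − g) = 58,975 × [1 − ((1+0.0603)/(1+r))^15] / (r − 0.0603) = £692,539.18.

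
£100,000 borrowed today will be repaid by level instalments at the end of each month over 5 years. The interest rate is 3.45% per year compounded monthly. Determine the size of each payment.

Level ordinary annuity; solve PV = PMT × [(1 − (1+r)^−n)/r] for PMT.
Periodic rate r = 0.0345/12 per month; n is counted in months.
With n = 60: PMT = 100,000 / ([(1 − (1+r)^−n)/r]) = £1,816.94

£1,816.94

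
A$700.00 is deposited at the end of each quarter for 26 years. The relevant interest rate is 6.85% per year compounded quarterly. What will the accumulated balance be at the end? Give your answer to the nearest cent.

A$198,123.96

This is an ordinary annuity: 104 deposits of A$700.00 at the end of each quarter.
Periodic rate r = 0.0685/4 per quarter; n is counted in quarters.
FV = PMT × [((1+r)^n − 1)/r] = 700 × [(1+r)^104 − 1] / r = A$198,123.96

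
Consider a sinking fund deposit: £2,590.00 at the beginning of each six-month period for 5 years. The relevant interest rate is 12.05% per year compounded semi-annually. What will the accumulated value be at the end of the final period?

This is an annuity due: 10 deposits of £2,590.00 at the beginning of each six-month period.
Periodic rate r = 0.1205/2 per half-year; n is counted in half-years.
FV = PMT × [((1+r)^n − 1)/r] × (1+r) = 2,590 × [(1+r)^10 − 1] / r × (1+r) = £36,237.61

£36,237.61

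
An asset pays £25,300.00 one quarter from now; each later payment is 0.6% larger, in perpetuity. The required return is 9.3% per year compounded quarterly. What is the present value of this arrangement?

£1,466,666.67

Periodic rate r = 0.093/4 per quarter.
Growing perpetuity (Gordon): PV = PMT₁ / (r − g) = 25,300 / (r − 0.006) = £1,466,666.67.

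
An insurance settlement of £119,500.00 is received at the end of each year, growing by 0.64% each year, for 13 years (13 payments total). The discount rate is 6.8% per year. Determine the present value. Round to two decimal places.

£1,043,788.44

Periodic rate r = 0.068 per year.
Growing ordinary annuity: PV = PMT₁ × [1 − ((1+g)/(1+r))^n] / (r − g) = 119,500 × [1 − ((1+0.0064)/(1+r))^13] / (r − 0.0064) = £1,043,788.44.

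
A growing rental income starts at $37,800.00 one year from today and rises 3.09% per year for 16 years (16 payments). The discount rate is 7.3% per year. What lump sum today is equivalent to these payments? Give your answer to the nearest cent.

Periodic rate r = 0.073 per year.
Growing ordinary annuity: PV = PMT₁ × [1 − ((1+g)/(1+r))^n] / (r − g) = 37,800 × [1 − ((1+0.0309)/(1+r))^16] / (r − 0.0309) = $424,625.13.

$424,625.13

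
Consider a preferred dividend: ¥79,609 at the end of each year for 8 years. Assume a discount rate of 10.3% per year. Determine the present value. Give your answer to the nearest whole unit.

¥420,109

This is an ordinary annuity: 8 payments of ¥79,609 at the end of each year.
Periodic rate r = 0.103 per year.
PV = PMT × [(1 − (1+r)^−n)/r] = 79,609 × [1 − (1+r)^−8] / r = ¥420,109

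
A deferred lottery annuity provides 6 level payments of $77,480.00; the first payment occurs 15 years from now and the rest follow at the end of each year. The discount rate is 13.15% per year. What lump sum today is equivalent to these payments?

Ordinary annuity of 6 payments, first payment at period 15.
Periodic rate r = 0.1315 per year.
The ordinary-annuity PV formula values the stream one period before the first payment (period 14); discount that back 14 periods:
PV₀ = 77,480 × [1 − (1+r)^−6] / r × (1+r)^−14 = $54,702.59

$54,702.59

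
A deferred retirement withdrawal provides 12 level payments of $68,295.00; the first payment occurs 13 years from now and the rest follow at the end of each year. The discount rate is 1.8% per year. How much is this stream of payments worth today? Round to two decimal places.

Ordinary annuity of 12 payments, first payment at period 13.
Periodic rate r = 0.018 per year.
The ordinary-annuity PV formula values the stream one period before the first payment (period 12); discount that back 12 periods:
PV₀ = 68,295 × [1 − (1+r)^−12] / r × (1+r)^−12 = $590,281.95

$590,281.95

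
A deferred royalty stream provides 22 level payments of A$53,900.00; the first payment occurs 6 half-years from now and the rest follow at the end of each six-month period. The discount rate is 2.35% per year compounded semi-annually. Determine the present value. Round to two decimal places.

A$980,608.01

Ordinary annuity of 22 payments, first payment at period 6.
Periodic rate r = 0.0235/2 per half-year; n is counted in half-years.
The ordinary-annuity PV formula values the stream one period before the first payment (period 5); discount that back 5 periods:
PV₀ = 53,900 × [1 − (1+r)^−22] / r × (1+r)^−5 = A$980,608.01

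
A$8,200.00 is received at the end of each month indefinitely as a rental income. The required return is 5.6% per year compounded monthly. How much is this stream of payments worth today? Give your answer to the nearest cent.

A$1,757,142.86

Periodic rate r = 0.056/12 per month.
Level perpetuity: PV = PMT / r = 8,200 / (0.056/12) = A$1,757,142.86.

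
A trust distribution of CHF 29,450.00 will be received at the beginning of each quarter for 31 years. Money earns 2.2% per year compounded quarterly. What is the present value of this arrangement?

This is an annuity due: 124 payments of CHF 29,450.00 at the beginning of each quarter.
Periodic rate r = 0.022/4 per quarter; n is counted in quarters.
PV = PMT × [(1 − (1+r)^−n)/r] × (1+r) = 29,450 × [1 − (1+r)^−124] / r × (1+r) = CHF 2,656,730.12

CHF 2,656,730.12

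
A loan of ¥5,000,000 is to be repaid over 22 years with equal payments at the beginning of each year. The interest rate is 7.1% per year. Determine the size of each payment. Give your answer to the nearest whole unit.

¥425,568

Level annuity due; solve PV = PMT × [(1 − (1+r)^−n)/r] × (1+r) for PMT.
Periodic rate r = 0.071 per year.
With n = 22: PMT = 5,000,000 / ([(1 − (1+r)^−n)/r] × (1+r)) = ¥425,568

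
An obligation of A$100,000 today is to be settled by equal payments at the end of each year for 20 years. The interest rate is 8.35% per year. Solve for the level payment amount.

Level ordinary annuity; solve PV = PMT × [(1 − (1+r)^−n)/r] for PMT.
Periodic rate r = 0.0835 per year.
With n = 20: PMT = 100,000 / ([(1 − (1+r)^−n)/r]) = A$10,451.93

A$10,451.93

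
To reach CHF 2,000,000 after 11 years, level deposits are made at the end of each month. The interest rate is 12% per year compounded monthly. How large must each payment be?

CHF 7,355.76

Level ordinary annuity; solve FV = PMT × [((1+r)^n − 1)/r] for PMT.
Periodic rate r = 0.12/12 per month; n is counted in months.
With n = 132: PMT = 2,000,000 / ([((1+r)^n − 1)/r]) = CHF 7,355.76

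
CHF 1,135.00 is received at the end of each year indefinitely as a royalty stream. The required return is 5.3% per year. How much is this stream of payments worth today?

CHF 21,415.09

Periodic rate r = 0.053 per year.
Level perpetuity: PV = PMT / r = 1,135 / (0.053) = CHF 21,415.09.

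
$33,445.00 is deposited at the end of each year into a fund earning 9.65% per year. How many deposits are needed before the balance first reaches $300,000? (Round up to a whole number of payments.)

7 payments

Periodic rate r = 0.0965 per year.
Ordinary annuity FV: 300,000 = 33,445 × [((1+r)^n − 1)/r].
(1+r)^n = 1 + 300,000 × r / 33,445, so n = ln(1 + 300,000·r/33,445) / ln(1+r) = 6.77.
Round up to a whole number of payments: n = 7.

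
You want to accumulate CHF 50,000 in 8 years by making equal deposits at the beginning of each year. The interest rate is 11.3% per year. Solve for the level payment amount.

CHF 3,746.84

Level annuity due; solve FV = PMT × [((1+r)^n − 1)/r] × (1+r) for PMT.
Periodic rate r = 0.113 per year.
With n = 8: PMT = 50,000 / ([((1+r)^n − 1)/r] × (1+r)) = CHF 3,746.84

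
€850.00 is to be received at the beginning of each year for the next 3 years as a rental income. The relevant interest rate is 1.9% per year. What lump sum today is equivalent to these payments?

€2,502.75

This is an annuity due: 3 payments of €850.00 at the beginning of each year.
Periodic rate r = 0.019 per year.
PV = PMT × [(1 − (1+r)^−n)/r] × (1+r) = 850 × [1 − (1+r)^−3] / r × (1+r) = €2,502.75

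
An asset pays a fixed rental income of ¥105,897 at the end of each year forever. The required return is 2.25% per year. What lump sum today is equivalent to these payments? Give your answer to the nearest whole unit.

¥4,706,533

Periodic rate r = 0.0225 per year.
Level perpetuity: PV = PMT / r = 105,897 / (0.0225) = ¥4,706,533.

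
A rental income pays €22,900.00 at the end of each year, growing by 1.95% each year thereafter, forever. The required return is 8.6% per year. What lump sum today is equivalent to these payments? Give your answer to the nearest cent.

€344,360.90

Periodic rate r = 0.086 per year.
Growing perpetuity (Gordon): PV = PMT₁ / (r − g) = 22,900 / (r − 0.0195) = €344,360.90.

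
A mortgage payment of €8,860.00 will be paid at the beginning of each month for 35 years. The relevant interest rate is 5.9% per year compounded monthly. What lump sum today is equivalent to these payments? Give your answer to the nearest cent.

€1,580,074.46

This is an annuity due: 420 payments of €8,860.00 at the beginning of each month.
Periodic rate r = 0.059/12 per month; n is counted in months.
PV = PMT × [(1 − (1+r)^−n)/r] × (1+r) = 8,860 × [1 − (1+r)^−420] / r × (1+r) = €1,580,074.46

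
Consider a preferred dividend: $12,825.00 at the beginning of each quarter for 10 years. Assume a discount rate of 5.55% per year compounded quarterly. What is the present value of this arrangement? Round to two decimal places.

This is an annuity due: 40 payments of $12,825.00 at the beginning of each quarter.
Periodic rate r = 0.0555/4 per quarter; n is counted in quarters.
PV = PMT × [(1 − (1+r)^−n)/r] × (1+r) = 12,825 × [1 − (1+r)^−40] / r × (1+r) = $397,101.50

$397,101.50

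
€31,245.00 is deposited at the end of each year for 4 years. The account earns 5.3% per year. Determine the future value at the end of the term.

€135,271.63

This is an ordinary annuity: 4 deposits of €31,245.00 at the end of each year.
Periodic rate r = 0.053 per year.
FV = PMT × [((1+r)^n − 1)/r] = 31,245 × [(1+r)^4 − 1] / r = €135,271.63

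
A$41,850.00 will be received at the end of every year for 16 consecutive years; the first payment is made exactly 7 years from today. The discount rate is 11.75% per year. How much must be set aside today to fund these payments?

A$151,964.57

Ordinary annuity of 16 payments, first payment at period 7.
Periodic rate r = 0.1175 per year.
The ordinary-annuity PV formula values the stream one period before the first payment (period 6); discount that back 6 periods:
PV₀ = 41,850 × [1 − (1+r)^−16] / r × (1+r)^−6 = A$151,964.57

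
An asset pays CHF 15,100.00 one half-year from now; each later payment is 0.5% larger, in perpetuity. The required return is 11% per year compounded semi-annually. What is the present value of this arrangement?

CHF 302,000.00

Periodic rate r = 0.11/2 per half-year.
Growing perpetuity (Gordon): PV = PMT₁ / (r − g) = 15,100 / (r − 0.005) = CHF 302,000.00.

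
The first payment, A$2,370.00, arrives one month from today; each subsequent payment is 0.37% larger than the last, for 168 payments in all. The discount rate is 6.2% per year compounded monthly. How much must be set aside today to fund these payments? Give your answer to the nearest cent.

Periodic rate r = 0.062/12 per month; n is counted in months.
Growing ordinary annuity: PV = PMT₁ × [1 − ((1+g)/(1+r))^n] / (r − g) = 2,370 × [1 − ((1+0.0037)/(1+r))^168] / (r − 0.0037) = A$351,524.88.

A$351,524.88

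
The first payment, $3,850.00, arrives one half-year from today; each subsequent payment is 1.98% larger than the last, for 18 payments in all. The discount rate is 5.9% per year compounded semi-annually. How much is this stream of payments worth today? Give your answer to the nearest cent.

Periodic rate r = 0.059/2 per half-year; n is counted in half-years.
Growing ordinary annuity: PV = PMT₁ × [1 − ((1+g)/(1+r))^n] / (r − g) = 3,850 × [1 − ((1+0.0198)/(1+r))^18] / (r − 0.0198) = $62,184.79.

$62,184.79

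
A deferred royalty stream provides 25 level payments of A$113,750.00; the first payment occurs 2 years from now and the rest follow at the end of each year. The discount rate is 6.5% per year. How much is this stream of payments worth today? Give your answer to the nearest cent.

Ordinary annuity of 25 payments, first payment at period 2.
Periodic rate r = 0.065 per year.
The ordinary-annuity PV formula values the stream one period before the first payment (period 1); discount that back 1 periods:
PV₀ = 113,750 × [1 − (1+r)^−25] / r × (1+r)^−1 = A$1,302,824.86

A$1,302,824.86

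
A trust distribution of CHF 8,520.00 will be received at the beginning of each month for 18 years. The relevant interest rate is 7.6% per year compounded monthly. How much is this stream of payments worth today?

This is an annuity due: 216 payments of CHF 8,520.00 at the beginning of each month.
Periodic rate r = 0.076/12 per month; n is counted in months.
PV = PMT × [(1 − (1+r)^−n)/r] × (1+r) = 8,520 × [1 − (1+r)^−216] / r × (1+r) = CHF 1,007,598.58

CHF 1,007,598.58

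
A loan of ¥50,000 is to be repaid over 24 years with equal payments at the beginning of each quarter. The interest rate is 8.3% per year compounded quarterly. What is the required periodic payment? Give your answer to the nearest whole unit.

Level annuity due; solve PV = PMT × [(1 − (1+r)^−n)/r] × (1+r) for PMT.
Periodic rate r = 0.083/4 per quarter; n is counted in quarters.
With n = 96: PMT = 50,000 / ([(1 − (1+r)^−n)/r] × (1+r)) = ¥1,181

¥1,181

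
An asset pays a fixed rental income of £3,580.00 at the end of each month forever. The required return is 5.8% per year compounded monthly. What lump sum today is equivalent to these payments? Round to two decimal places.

£740,689.66

Periodic rate r = 0.058/12 per month.
Level perpetuity: PV = PMT / r = 3,580 / (0.058/12) = £740,689.66.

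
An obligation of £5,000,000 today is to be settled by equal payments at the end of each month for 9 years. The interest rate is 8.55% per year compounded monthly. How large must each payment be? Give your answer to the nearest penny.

Level ordinary annuity; solve PV = PMT × [(1 − (1+r)^−n)/r] for PMT.
Periodic rate r = 0.0855/12 per month; n is counted in months.
With n = 108: PMT = 5,000,000 / ([(1 − (1+r)^−n)/r]) = £66,527.89

£66,527.89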